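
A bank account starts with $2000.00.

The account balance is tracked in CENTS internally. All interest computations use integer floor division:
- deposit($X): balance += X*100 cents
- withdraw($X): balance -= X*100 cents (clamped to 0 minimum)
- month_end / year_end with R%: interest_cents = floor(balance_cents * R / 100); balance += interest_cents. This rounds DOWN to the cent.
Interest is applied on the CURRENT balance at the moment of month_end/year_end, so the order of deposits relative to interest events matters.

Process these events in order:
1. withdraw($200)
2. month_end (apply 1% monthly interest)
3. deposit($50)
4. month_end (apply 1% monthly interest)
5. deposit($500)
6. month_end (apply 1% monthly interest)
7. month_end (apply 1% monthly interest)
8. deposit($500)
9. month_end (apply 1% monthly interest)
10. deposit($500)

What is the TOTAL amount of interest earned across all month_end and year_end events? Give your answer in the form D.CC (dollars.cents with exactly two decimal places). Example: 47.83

Answer: 113.98

Derivation:
After 1 (withdraw($200)): balance=$1800.00 total_interest=$0.00
After 2 (month_end (apply 1% monthly interest)): balance=$1818.00 total_interest=$18.00
After 3 (deposit($50)): balance=$1868.00 total_interest=$18.00
After 4 (month_end (apply 1% monthly interest)): balance=$1886.68 total_interest=$36.68
After 5 (deposit($500)): balance=$2386.68 total_interest=$36.68
After 6 (month_end (apply 1% monthly interest)): balance=$2410.54 total_interest=$60.54
After 7 (month_end (apply 1% monthly interest)): balance=$2434.64 total_interest=$84.64
After 8 (deposit($500)): balance=$2934.64 total_interest=$84.64
After 9 (month_end (apply 1% monthly interest)): balance=$2963.98 total_interest=$113.98
After 10 (deposit($500)): balance=$3463.98 total_interest=$113.98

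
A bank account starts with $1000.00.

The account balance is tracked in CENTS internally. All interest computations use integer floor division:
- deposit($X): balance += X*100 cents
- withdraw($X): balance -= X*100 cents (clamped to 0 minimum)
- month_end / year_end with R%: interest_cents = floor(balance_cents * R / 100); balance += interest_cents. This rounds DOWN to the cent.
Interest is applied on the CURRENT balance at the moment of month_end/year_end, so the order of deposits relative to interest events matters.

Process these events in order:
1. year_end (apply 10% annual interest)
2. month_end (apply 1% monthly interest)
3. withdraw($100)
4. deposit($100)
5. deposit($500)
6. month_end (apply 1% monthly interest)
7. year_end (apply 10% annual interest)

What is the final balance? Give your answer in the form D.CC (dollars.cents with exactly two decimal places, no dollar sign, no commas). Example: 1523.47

After 1 (year_end (apply 10% annual interest)): balance=$1100.00 total_interest=$100.00
After 2 (month_end (apply 1% monthly interest)): balance=$1111.00 total_interest=$111.00
After 3 (withdraw($100)): balance=$1011.00 total_interest=$111.00
After 4 (deposit($100)): balance=$1111.00 total_interest=$111.00
After 5 (deposit($500)): balance=$1611.00 total_interest=$111.00
After 6 (month_end (apply 1% monthly interest)): balance=$1627.11 total_interest=$127.11
After 7 (year_end (apply 10% annual interest)): balance=$1789.82 total_interest=$289.82

Answer: 1789.82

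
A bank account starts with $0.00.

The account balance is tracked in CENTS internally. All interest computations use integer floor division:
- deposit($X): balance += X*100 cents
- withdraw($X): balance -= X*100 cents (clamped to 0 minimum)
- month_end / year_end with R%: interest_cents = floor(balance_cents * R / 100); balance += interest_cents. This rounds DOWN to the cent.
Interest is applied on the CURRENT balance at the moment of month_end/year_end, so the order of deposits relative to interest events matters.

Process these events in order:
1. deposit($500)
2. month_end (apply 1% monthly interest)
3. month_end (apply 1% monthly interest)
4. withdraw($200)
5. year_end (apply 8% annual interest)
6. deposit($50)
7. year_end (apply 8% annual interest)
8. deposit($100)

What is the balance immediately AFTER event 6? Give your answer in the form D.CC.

After 1 (deposit($500)): balance=$500.00 total_interest=$0.00
After 2 (month_end (apply 1% monthly interest)): balance=$505.00 total_interest=$5.00
After 3 (month_end (apply 1% monthly interest)): balance=$510.05 total_interest=$10.05
After 4 (withdraw($200)): balance=$310.05 total_interest=$10.05
After 5 (year_end (apply 8% annual interest)): balance=$334.85 total_interest=$34.85
After 6 (deposit($50)): balance=$384.85 total_interest=$34.85

Answer: 384.85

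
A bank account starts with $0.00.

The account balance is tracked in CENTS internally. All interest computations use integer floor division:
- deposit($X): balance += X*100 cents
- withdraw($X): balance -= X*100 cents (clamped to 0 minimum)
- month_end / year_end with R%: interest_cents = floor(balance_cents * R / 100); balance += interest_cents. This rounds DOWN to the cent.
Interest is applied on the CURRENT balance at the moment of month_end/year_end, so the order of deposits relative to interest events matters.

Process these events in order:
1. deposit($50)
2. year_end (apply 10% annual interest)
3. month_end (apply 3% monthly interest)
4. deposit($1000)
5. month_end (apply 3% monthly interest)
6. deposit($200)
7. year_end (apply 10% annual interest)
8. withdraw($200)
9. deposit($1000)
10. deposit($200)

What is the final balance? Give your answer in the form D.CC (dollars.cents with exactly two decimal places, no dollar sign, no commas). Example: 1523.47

Answer: 2417.17

Derivation:
After 1 (deposit($50)): balance=$50.00 total_interest=$0.00
After 2 (year_end (apply 10% annual interest)): balance=$55.00 total_interest=$5.00
After 3 (month_end (apply 3% monthly interest)): balance=$56.65 total_interest=$6.65
After 4 (deposit($1000)): balance=$1056.65 total_interest=$6.65
After 5 (month_end (apply 3% monthly interest)): balance=$1088.34 total_interest=$38.34
After 6 (deposit($200)): balance=$1288.34 total_interest=$38.34
After 7 (year_end (apply 10% annual interest)): balance=$1417.17 total_interest=$167.17
After 8 (withdraw($200)): balance=$1217.17 total_interest=$167.17
After 9 (deposit($1000)): balance=$2217.17 total_interest=$167.17
After 10 (deposit($200)): balance=$2417.17 total_interest=$167.17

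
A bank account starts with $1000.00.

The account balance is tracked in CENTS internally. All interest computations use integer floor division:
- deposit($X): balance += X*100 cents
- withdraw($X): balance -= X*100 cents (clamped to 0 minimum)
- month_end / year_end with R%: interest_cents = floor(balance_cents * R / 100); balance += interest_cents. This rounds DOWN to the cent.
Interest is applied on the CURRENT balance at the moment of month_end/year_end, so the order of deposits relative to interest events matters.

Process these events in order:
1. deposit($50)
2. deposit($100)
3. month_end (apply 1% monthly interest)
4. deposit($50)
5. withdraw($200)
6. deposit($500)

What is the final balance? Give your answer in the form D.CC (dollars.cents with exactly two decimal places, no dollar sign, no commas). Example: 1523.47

Answer: 1511.50

Derivation:
After 1 (deposit($50)): balance=$1050.00 total_interest=$0.00
After 2 (deposit($100)): balance=$1150.00 total_interest=$0.00
After 3 (month_end (apply 1% monthly interest)): balance=$1161.50 total_interest=$11.50
After 4 (deposit($50)): balance=$1211.50 total_interest=$11.50
After 5 (withdraw($200)): balance=$1011.50 total_interest=$11.50
After 6 (deposit($500)): balance=$1511.50 total_interest=$11.50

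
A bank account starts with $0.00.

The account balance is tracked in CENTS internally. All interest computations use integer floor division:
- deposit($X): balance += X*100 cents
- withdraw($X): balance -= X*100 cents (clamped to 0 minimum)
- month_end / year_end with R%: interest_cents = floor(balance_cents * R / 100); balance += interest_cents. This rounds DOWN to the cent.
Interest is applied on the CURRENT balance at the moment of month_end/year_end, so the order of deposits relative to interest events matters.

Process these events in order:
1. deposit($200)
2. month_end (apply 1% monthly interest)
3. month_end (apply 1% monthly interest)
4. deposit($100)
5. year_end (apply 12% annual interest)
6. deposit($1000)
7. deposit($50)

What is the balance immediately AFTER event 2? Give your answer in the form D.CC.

Answer: 202.00

Derivation:
After 1 (deposit($200)): balance=$200.00 total_interest=$0.00
After 2 (month_end (apply 1% monthly interest)): balance=$202.00 total_interest=$2.00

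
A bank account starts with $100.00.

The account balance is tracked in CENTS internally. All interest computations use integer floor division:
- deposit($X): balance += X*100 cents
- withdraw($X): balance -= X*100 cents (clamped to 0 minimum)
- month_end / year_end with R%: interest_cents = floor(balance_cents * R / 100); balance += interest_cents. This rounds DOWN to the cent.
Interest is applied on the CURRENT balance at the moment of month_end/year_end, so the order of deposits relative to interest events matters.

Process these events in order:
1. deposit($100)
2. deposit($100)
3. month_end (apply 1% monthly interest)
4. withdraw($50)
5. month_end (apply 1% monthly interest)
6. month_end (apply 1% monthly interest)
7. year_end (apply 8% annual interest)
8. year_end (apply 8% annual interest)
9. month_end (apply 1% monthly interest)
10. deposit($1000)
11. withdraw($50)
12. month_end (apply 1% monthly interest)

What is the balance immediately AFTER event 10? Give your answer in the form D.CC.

Answer: 1304.02

Derivation:
After 1 (deposit($100)): balance=$200.00 total_interest=$0.00
After 2 (deposit($100)): balance=$300.00 total_interest=$0.00
After 3 (month_end (apply 1% monthly interest)): balance=$303.00 total_interest=$3.00
After 4 (withdraw($50)): balance=$253.00 total_interest=$3.00
After 5 (month_end (apply 1% monthly interest)): balance=$255.53 total_interest=$5.53
After 6 (month_end (apply 1% monthly interest)): balance=$258.08 total_interest=$8.08
After 7 (year_end (apply 8% annual interest)): balance=$278.72 total_interest=$28.72
After 8 (year_end (apply 8% annual interest)): balance=$301.01 total_interest=$51.01
After 9 (month_end (apply 1% monthly interest)): balance=$304.02 total_interest=$54.02
After 10 (deposit($1000)): balance=$1304.02 total_interest=$54.02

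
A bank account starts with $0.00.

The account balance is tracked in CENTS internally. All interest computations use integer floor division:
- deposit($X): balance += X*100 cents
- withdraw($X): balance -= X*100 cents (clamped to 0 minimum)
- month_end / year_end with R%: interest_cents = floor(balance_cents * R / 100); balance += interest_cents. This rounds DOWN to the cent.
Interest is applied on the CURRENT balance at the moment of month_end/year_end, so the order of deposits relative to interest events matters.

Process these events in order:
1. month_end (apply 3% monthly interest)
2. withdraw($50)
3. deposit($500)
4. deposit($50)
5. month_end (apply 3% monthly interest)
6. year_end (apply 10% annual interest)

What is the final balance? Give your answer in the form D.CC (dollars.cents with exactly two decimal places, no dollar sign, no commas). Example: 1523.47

After 1 (month_end (apply 3% monthly interest)): balance=$0.00 total_interest=$0.00
After 2 (withdraw($50)): balance=$0.00 total_interest=$0.00
After 3 (deposit($500)): balance=$500.00 total_interest=$0.00
After 4 (deposit($50)): balance=$550.00 total_interest=$0.00
After 5 (month_end (apply 3% monthly interest)): balance=$566.50 total_interest=$16.50
After 6 (year_end (apply 10% annual interest)): balance=$623.15 total_interest=$73.15

Answer: 623.15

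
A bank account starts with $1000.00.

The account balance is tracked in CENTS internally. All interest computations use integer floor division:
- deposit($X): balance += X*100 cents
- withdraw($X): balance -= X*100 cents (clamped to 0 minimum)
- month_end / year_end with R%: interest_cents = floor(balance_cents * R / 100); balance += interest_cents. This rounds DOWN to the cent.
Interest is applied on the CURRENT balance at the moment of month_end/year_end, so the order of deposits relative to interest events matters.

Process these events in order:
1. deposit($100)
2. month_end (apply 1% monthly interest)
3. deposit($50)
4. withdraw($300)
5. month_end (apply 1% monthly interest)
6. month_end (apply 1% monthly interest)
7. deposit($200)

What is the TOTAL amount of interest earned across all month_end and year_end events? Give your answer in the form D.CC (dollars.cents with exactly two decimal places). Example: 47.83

After 1 (deposit($100)): balance=$1100.00 total_interest=$0.00
After 2 (month_end (apply 1% monthly interest)): balance=$1111.00 total_interest=$11.00
After 3 (deposit($50)): balance=$1161.00 total_interest=$11.00
After 4 (withdraw($300)): balance=$861.00 total_interest=$11.00
After 5 (month_end (apply 1% monthly interest)): balance=$869.61 total_interest=$19.61
After 6 (month_end (apply 1% monthly interest)): balance=$878.30 total_interest=$28.30
After 7 (deposit($200)): balance=$1078.30 total_interest=$28.30

Answer: 28.30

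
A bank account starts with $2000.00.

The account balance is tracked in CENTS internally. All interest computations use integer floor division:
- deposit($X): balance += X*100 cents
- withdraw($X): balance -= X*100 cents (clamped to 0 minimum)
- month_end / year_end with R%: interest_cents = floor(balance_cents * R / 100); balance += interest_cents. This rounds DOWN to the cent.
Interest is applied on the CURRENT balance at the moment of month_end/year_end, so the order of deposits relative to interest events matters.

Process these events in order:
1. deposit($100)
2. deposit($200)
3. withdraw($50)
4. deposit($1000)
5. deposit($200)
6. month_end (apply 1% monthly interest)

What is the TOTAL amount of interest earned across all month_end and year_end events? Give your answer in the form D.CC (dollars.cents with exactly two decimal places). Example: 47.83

Answer: 34.50

Derivation:
After 1 (deposit($100)): balance=$2100.00 total_interest=$0.00
After 2 (deposit($200)): balance=$2300.00 total_interest=$0.00
After 3 (withdraw($50)): balance=$2250.00 total_interest=$0.00
After 4 (deposit($1000)): balance=$3250.00 total_interest=$0.00
After 5 (deposit($200)): balance=$3450.00 total_interest=$0.00
After 6 (month_end (apply 1% monthly interest)): balance=$3484.50 total_interest=$34.50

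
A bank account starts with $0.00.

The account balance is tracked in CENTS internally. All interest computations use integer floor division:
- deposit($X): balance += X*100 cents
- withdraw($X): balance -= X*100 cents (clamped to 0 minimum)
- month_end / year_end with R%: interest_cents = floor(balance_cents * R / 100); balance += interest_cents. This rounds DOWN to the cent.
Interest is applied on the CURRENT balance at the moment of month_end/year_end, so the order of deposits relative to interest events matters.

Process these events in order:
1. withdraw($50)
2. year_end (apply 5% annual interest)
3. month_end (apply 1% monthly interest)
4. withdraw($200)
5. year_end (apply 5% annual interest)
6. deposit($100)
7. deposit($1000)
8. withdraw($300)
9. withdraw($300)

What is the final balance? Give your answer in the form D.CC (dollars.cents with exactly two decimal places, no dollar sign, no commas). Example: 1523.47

Answer: 500.00

Derivation:
After 1 (withdraw($50)): balance=$0.00 total_interest=$0.00
After 2 (year_end (apply 5% annual interest)): balance=$0.00 total_interest=$0.00
After 3 (month_end (apply 1% monthly interest)): balance=$0.00 total_interest=$0.00
After 4 (withdraw($200)): balance=$0.00 total_interest=$0.00
After 5 (year_end (apply 5% annual interest)): balance=$0.00 total_interest=$0.00
After 6 (deposit($100)): balance=$100.00 total_interest=$0.00
After 7 (deposit($1000)): balance=$1100.00 total_interest=$0.00
After 8 (withdraw($300)): balance=$800.00 total_interest=$0.00
After 9 (withdraw($300)): balance=$500.00 total_interest=$0.00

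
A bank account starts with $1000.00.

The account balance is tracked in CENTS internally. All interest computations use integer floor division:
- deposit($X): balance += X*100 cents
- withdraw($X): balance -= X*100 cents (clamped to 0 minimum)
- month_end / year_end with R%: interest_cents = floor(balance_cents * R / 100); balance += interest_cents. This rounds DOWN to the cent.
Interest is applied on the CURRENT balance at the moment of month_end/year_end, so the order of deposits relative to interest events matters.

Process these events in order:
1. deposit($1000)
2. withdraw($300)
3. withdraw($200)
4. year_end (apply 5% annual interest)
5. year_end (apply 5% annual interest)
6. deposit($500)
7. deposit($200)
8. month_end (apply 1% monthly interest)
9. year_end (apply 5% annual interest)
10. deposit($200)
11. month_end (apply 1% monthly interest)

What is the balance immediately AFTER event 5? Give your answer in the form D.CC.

Answer: 1653.75

Derivation:
After 1 (deposit($1000)): balance=$2000.00 total_interest=$0.00
After 2 (withdraw($300)): balance=$1700.00 total_interest=$0.00
After 3 (withdraw($200)): balance=$1500.00 total_interest=$0.00
After 4 (year_end (apply 5% annual interest)): balance=$1575.00 total_interest=$75.00
After 5 (year_end (apply 5% annual interest)): balance=$1653.75 total_interest=$153.75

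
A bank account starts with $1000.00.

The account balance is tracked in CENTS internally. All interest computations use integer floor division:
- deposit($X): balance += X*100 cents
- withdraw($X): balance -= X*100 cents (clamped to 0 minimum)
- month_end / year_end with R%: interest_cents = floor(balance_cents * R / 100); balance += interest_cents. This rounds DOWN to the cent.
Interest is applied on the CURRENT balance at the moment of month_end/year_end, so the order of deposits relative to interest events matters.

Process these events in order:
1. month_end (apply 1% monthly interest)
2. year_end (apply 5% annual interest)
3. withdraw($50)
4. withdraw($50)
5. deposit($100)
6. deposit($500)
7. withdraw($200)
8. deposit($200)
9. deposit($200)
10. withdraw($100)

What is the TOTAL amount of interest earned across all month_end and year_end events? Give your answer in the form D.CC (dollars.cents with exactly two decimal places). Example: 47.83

Answer: 60.50

Derivation:
After 1 (month_end (apply 1% monthly interest)): balance=$1010.00 total_interest=$10.00
After 2 (year_end (apply 5% annual interest)): balance=$1060.50 total_interest=$60.50
After 3 (withdraw($50)): balance=$1010.50 total_interest=$60.50
After 4 (withdraw($50)): balance=$960.50 total_interest=$60.50
After 5 (deposit($100)): balance=$1060.50 total_interest=$60.50
After 6 (deposit($500)): balance=$1560.50 total_interest=$60.50
After 7 (withdraw($200)): balance=$1360.50 total_interest=$60.50
After 8 (deposit($200)): balance=$1560.50 total_interest=$60.50
After 9 (deposit($200)): balance=$1760.50 total_interest=$60.50
After 10 (withdraw($100)): balance=$1660.50 total_interest=$60.50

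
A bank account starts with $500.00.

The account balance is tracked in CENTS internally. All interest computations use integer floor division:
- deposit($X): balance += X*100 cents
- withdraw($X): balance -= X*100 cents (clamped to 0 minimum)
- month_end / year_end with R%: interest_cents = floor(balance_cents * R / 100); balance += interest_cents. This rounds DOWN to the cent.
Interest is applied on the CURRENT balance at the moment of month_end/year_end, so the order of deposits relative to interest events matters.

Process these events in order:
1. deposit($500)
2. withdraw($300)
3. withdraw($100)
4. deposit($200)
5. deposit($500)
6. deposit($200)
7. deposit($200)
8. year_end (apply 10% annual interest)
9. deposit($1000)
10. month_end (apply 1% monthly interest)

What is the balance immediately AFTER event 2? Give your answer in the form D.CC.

Answer: 700.00

Derivation:
After 1 (deposit($500)): balance=$1000.00 total_interest=$0.00
After 2 (withdraw($300)): balance=$700.00 total_interest=$0.00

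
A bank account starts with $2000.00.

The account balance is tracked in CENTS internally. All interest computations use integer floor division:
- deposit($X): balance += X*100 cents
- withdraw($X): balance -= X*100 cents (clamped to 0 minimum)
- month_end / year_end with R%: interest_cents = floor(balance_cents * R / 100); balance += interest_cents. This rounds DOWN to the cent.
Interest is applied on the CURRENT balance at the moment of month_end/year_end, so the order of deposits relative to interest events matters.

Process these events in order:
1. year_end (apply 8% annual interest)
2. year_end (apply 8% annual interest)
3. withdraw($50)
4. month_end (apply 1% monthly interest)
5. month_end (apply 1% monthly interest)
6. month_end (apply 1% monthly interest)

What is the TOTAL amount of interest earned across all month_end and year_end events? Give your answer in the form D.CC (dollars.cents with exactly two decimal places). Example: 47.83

Answer: 401.95

Derivation:
After 1 (year_end (apply 8% annual interest)): balance=$2160.00 total_interest=$160.00
After 2 (year_end (apply 8% annual interest)): balance=$2332.80 total_interest=$332.80
After 3 (withdraw($50)): balance=$2282.80 total_interest=$332.80
After 4 (month_end (apply 1% monthly interest)): balance=$2305.62 total_interest=$355.62
After 5 (month_end (apply 1% monthly interest)): balance=$2328.67 total_interest=$378.67
After 6 (month_end (apply 1% monthly interest)): balance=$2351.95 total_interest=$401.95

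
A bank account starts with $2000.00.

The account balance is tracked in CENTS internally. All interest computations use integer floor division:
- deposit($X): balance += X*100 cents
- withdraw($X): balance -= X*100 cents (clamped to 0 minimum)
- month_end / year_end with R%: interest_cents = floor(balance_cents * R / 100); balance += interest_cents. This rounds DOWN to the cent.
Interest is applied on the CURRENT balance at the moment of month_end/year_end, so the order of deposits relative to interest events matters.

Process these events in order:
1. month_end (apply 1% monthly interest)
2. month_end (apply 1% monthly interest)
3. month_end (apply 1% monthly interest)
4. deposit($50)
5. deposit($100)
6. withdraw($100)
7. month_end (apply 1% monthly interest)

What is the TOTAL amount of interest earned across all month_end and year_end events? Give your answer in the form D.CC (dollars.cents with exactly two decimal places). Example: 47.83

Answer: 81.70

Derivation:
After 1 (month_end (apply 1% monthly interest)): balance=$2020.00 total_interest=$20.00
After 2 (month_end (apply 1% monthly interest)): balance=$2040.20 total_interest=$40.20
After 3 (month_end (apply 1% monthly interest)): balance=$2060.60 total_interest=$60.60
After 4 (deposit($50)): balance=$2110.60 total_interest=$60.60
After 5 (deposit($100)): balance=$2210.60 total_interest=$60.60
After 6 (withdraw($100)): balance=$2110.60 total_interest=$60.60
After 7 (month_end (apply 1% monthly interest)): balance=$2131.70 total_interest=$81.70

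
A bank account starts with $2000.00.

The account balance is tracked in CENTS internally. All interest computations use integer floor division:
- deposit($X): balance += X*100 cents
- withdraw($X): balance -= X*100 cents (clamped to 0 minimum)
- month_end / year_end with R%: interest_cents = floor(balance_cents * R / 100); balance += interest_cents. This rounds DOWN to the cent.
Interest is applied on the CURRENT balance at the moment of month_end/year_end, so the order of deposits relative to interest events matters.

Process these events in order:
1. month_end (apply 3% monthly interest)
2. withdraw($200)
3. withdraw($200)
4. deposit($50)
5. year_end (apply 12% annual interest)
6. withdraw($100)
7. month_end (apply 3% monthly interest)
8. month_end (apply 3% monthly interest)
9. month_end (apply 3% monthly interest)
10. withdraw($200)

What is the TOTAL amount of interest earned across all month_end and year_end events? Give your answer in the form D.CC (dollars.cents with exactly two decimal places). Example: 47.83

Answer: 433.50

Derivation:
After 1 (month_end (apply 3% monthly interest)): balance=$2060.00 total_interest=$60.00
After 2 (withdraw($200)): balance=$1860.00 total_interest=$60.00
After 3 (withdraw($200)): balance=$1660.00 total_interest=$60.00
After 4 (deposit($50)): balance=$1710.00 total_interest=$60.00
After 5 (year_end (apply 12% annual interest)): balance=$1915.20 total_interest=$265.20
After 6 (withdraw($100)): balance=$1815.20 total_interest=$265.20
After 7 (month_end (apply 3% monthly interest)): balance=$1869.65 total_interest=$319.65
After 8 (month_end (apply 3% monthly interest)): balance=$1925.73 total_interest=$375.73
After 9 (month_end (apply 3% monthly interest)): balance=$1983.50 total_interest=$433.50
After 10 (withdraw($200)): balance=$1783.50 total_interest=$433.50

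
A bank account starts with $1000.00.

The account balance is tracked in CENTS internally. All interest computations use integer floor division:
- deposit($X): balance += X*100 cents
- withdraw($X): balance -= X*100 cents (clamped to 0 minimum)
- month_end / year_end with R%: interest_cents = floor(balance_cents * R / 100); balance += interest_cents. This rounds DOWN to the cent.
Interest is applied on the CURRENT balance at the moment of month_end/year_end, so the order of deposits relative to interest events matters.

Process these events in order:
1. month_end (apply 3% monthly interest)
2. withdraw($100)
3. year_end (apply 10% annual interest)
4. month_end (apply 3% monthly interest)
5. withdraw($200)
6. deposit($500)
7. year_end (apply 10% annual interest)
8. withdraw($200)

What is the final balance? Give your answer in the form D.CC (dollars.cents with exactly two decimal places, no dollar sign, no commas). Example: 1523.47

After 1 (month_end (apply 3% monthly interest)): balance=$1030.00 total_interest=$30.00
After 2 (withdraw($100)): balance=$930.00 total_interest=$30.00
After 3 (year_end (apply 10% annual interest)): balance=$1023.00 total_interest=$123.00
After 4 (month_end (apply 3% monthly interest)): balance=$1053.69 total_interest=$153.69
After 5 (withdraw($200)): balance=$853.69 total_interest=$153.69
After 6 (deposit($500)): balance=$1353.69 total_interest=$153.69
After 7 (year_end (apply 10% annual interest)): balance=$1489.05 total_interest=$289.05
After 8 (withdraw($200)): balance=$1289.05 total_interest=$289.05

Answer: 1289.05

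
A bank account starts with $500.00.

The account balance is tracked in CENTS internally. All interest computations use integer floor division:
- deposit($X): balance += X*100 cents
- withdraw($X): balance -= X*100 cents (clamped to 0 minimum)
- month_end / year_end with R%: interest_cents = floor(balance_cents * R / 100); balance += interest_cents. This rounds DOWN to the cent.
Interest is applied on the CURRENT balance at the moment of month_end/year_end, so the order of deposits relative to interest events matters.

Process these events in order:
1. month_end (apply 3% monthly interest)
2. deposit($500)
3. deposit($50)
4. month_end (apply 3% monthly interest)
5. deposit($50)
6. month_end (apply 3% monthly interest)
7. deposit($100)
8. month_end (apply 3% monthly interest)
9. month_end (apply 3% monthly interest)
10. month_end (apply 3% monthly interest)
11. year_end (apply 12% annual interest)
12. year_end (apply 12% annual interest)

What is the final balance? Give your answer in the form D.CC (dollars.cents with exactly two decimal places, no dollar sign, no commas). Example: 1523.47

After 1 (month_end (apply 3% monthly interest)): balance=$515.00 total_interest=$15.00
After 2 (deposit($500)): balance=$1015.00 total_interest=$15.00
After 3 (deposit($50)): balance=$1065.00 total_interest=$15.00
After 4 (month_end (apply 3% monthly interest)): balance=$1096.95 total_interest=$46.95
After 5 (deposit($50)): balance=$1146.95 total_interest=$46.95
After 6 (month_end (apply 3% monthly interest)): balance=$1181.35 total_interest=$81.35
After 7 (deposit($100)): balance=$1281.35 total_interest=$81.35
After 8 (month_end (apply 3% monthly interest)): balance=$1319.79 total_interest=$119.79
After 9 (month_end (apply 3% monthly interest)): balance=$1359.38 total_interest=$159.38
After 10 (month_end (apply 3% monthly interest)): balance=$1400.16 total_interest=$200.16
After 11 (year_end (apply 12% annual interest)): balance=$1568.17 total_interest=$368.17
After 12 (year_end (apply 12% annual interest)): balance=$1756.35 total_interest=$556.35

Answer: 1756.35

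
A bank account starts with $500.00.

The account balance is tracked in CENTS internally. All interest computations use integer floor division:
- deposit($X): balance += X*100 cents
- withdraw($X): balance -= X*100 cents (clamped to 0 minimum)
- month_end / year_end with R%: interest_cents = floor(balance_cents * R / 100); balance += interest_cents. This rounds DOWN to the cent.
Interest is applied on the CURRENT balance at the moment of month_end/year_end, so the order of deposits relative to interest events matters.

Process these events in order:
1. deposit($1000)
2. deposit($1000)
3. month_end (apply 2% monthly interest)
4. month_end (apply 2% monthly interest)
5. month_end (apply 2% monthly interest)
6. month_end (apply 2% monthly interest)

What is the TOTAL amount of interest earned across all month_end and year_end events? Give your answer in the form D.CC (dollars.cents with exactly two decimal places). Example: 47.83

Answer: 206.08

Derivation:
After 1 (deposit($1000)): balance=$1500.00 total_interest=$0.00
After 2 (deposit($1000)): balance=$2500.00 total_interest=$0.00
After 3 (month_end (apply 2% monthly interest)): balance=$2550.00 total_interest=$50.00
After 4 (month_end (apply 2% monthly interest)): balance=$2601.00 total_interest=$101.00
After 5 (month_end (apply 2% monthly interest)): balance=$2653.02 total_interest=$153.02
After 6 (month_end (apply 2% monthly interest)): balance=$2706.08 total_interest=$206.08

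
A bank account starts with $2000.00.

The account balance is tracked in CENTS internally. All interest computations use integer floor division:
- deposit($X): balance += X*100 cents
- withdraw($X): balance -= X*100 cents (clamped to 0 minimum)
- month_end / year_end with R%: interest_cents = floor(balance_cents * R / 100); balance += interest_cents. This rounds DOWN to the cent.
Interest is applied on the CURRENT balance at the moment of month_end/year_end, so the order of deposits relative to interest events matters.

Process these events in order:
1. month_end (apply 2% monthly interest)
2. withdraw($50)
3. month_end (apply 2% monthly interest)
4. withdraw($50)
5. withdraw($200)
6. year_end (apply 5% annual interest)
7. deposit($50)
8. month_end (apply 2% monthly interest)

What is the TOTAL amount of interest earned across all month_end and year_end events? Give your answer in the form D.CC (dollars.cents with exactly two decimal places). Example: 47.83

After 1 (month_end (apply 2% monthly interest)): balance=$2040.00 total_interest=$40.00
After 2 (withdraw($50)): balance=$1990.00 total_interest=$40.00
After 3 (month_end (apply 2% monthly interest)): balance=$2029.80 total_interest=$79.80
After 4 (withdraw($50)): balance=$1979.80 total_interest=$79.80
After 5 (withdraw($200)): balance=$1779.80 total_interest=$79.80
After 6 (year_end (apply 5% annual interest)): balance=$1868.79 total_interest=$168.79
After 7 (deposit($50)): balance=$1918.79 total_interest=$168.79
After 8 (month_end (apply 2% monthly interest)): balance=$1957.16 total_interest=$207.16

Answer: 207.16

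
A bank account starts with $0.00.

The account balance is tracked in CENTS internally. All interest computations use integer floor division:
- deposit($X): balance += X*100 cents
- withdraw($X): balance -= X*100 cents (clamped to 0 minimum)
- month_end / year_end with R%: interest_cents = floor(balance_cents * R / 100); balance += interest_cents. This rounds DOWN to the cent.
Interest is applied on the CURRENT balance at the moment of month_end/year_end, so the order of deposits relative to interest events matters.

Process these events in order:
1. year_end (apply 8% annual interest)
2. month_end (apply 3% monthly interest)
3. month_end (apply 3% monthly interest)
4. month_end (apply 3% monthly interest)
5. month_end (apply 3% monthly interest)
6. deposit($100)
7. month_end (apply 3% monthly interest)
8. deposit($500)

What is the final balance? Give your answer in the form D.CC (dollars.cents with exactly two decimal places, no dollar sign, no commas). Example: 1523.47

After 1 (year_end (apply 8% annual interest)): balance=$0.00 total_interest=$0.00
After 2 (month_end (apply 3% monthly interest)): balance=$0.00 total_interest=$0.00
After 3 (month_end (apply 3% monthly interest)): balance=$0.00 total_interest=$0.00
After 4 (month_end (apply 3% monthly interest)): balance=$0.00 total_interest=$0.00
After 5 (month_end (apply 3% monthly interest)): balance=$0.00 total_interest=$0.00
After 6 (deposit($100)): balance=$100.00 total_interest=$0.00
After 7 (month_end (apply 3% monthly interest)): balance=$103.00 total_interest=$3.00
After 8 (deposit($500)): balance=$603.00 total_interest=$3.00

Answer: 603.00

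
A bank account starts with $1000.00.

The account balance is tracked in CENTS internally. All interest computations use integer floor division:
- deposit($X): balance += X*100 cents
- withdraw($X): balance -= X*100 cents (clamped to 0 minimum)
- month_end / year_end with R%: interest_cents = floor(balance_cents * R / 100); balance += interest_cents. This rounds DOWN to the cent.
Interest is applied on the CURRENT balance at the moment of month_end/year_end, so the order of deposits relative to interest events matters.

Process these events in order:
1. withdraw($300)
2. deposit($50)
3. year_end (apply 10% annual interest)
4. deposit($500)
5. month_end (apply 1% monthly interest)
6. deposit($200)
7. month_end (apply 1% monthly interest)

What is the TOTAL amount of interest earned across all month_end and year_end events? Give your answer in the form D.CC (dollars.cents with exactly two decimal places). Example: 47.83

After 1 (withdraw($300)): balance=$700.00 total_interest=$0.00
After 2 (deposit($50)): balance=$750.00 total_interest=$0.00
After 3 (year_end (apply 10% annual interest)): balance=$825.00 total_interest=$75.00
After 4 (deposit($500)): balance=$1325.00 total_interest=$75.00
After 5 (month_end (apply 1% monthly interest)): balance=$1338.25 total_interest=$88.25
After 6 (deposit($200)): balance=$1538.25 total_interest=$88.25
After 7 (month_end (apply 1% monthly interest)): balance=$1553.63 total_interest=$103.63

Answer: 103.63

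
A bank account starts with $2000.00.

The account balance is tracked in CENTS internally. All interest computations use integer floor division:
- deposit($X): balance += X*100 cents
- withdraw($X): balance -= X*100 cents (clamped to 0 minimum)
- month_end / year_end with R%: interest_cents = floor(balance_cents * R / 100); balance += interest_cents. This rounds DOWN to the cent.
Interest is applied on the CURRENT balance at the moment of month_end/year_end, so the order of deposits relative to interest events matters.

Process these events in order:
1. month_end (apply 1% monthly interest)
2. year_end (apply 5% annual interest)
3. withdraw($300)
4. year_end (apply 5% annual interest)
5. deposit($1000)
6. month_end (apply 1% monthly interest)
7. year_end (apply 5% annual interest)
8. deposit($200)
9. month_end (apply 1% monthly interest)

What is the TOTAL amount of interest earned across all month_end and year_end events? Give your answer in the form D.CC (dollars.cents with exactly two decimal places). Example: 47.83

After 1 (month_end (apply 1% monthly interest)): balance=$2020.00 total_interest=$20.00
After 2 (year_end (apply 5% annual interest)): balance=$2121.00 total_interest=$121.00
After 3 (withdraw($300)): balance=$1821.00 total_interest=$121.00
After 4 (year_end (apply 5% annual interest)): balance=$1912.05 total_interest=$212.05
After 5 (deposit($1000)): balance=$2912.05 total_interest=$212.05
After 6 (month_end (apply 1% monthly interest)): balance=$2941.17 total_interest=$241.17
After 7 (year_end (apply 5% annual interest)): balance=$3088.22 total_interest=$388.22
After 8 (deposit($200)): balance=$3288.22 total_interest=$388.22
After 9 (month_end (apply 1% monthly interest)): balance=$3321.10 total_interest=$421.10

Answer: 421.10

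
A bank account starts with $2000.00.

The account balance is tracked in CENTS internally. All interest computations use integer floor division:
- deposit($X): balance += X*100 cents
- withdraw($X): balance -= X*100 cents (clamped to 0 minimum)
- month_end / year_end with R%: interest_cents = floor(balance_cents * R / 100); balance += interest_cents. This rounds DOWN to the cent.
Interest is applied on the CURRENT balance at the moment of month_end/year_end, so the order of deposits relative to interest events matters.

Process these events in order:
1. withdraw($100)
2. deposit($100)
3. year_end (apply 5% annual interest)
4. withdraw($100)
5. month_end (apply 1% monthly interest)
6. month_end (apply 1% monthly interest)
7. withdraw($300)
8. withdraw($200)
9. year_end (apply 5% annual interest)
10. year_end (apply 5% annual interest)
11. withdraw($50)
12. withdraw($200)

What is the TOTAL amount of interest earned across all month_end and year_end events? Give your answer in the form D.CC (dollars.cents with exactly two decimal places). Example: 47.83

After 1 (withdraw($100)): balance=$1900.00 total_interest=$0.00
After 2 (deposit($100)): balance=$2000.00 total_interest=$0.00
After 3 (year_end (apply 5% annual interest)): balance=$2100.00 total_interest=$100.00
After 4 (withdraw($100)): balance=$2000.00 total_interest=$100.00
After 5 (month_end (apply 1% monthly interest)): balance=$2020.00 total_interest=$120.00
After 6 (month_end (apply 1% monthly interest)): balance=$2040.20 total_interest=$140.20
After 7 (withdraw($300)): balance=$1740.20 total_interest=$140.20
After 8 (withdraw($200)): balance=$1540.20 total_interest=$140.20
After 9 (year_end (apply 5% annual interest)): balance=$1617.21 total_interest=$217.21
After 10 (year_end (apply 5% annual interest)): balance=$1698.07 total_interest=$298.07
After 11 (withdraw($50)): balance=$1648.07 total_interest=$298.07
After 12 (withdraw($200)): balance=$1448.07 total_interest=$298.07

Answer: 298.07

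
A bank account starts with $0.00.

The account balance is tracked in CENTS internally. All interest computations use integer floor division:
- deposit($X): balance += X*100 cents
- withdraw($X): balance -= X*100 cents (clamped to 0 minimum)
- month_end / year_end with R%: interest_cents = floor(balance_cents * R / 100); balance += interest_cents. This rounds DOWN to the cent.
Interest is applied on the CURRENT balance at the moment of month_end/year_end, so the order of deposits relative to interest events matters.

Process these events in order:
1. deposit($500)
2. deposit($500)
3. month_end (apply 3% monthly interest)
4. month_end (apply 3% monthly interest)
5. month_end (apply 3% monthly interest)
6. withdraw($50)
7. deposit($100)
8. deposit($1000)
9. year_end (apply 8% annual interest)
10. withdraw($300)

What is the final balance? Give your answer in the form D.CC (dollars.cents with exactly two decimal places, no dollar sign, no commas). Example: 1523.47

After 1 (deposit($500)): balance=$500.00 total_interest=$0.00
After 2 (deposit($500)): balance=$1000.00 total_interest=$0.00
After 3 (month_end (apply 3% monthly interest)): balance=$1030.00 total_interest=$30.00
After 4 (month_end (apply 3% monthly interest)): balance=$1060.90 total_interest=$60.90
After 5 (month_end (apply 3% monthly interest)): balance=$1092.72 total_interest=$92.72
After 6 (withdraw($50)): balance=$1042.72 total_interest=$92.72
After 7 (deposit($100)): balance=$1142.72 total_interest=$92.72
After 8 (deposit($1000)): balance=$2142.72 total_interest=$92.72
After 9 (year_end (apply 8% annual interest)): balance=$2314.13 total_interest=$264.13
After 10 (withdraw($300)): balance=$2014.13 total_interest=$264.13

Answer: 2014.13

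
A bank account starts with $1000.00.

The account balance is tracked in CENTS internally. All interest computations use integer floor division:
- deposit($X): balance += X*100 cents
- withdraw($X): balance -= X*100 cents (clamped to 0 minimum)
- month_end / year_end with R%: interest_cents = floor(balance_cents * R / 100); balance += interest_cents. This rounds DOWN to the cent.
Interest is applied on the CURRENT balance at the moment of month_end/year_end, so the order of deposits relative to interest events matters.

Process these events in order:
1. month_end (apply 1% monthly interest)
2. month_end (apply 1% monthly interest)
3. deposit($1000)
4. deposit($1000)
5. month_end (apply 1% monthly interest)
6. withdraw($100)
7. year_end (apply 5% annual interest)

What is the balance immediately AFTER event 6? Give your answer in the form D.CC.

Answer: 2950.30

Derivation:
After 1 (month_end (apply 1% monthly interest)): balance=$1010.00 total_interest=$10.00
After 2 (month_end (apply 1% monthly interest)): balance=$1020.10 total_interest=$20.10
After 3 (deposit($1000)): balance=$2020.10 total_interest=$20.10
After 4 (deposit($1000)): balance=$3020.10 total_interest=$20.10
After 5 (month_end (apply 1% monthly interest)): balance=$3050.30 total_interest=$50.30
After 6 (withdraw($100)): balance=$2950.30 total_interest=$50.30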